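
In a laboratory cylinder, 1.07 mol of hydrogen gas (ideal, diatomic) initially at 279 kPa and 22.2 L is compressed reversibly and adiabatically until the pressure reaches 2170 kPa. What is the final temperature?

T₁ = P₁V₁/(nR) = 279×22.2/(1.07×8.314) = 696 K.
Adiabatic: T₂/T₁ = (P₂/P₁)^((γ−1)/γ) ⇒ T₂ = 696×(7.78)^0.286 = 1250 K; V₂ = 5.13 L.

1250 K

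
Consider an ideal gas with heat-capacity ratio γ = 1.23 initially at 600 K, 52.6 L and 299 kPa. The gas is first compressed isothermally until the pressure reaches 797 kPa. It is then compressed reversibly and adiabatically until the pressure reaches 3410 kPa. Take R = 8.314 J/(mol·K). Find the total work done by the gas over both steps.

-36800 J

n = P₁V₁/(RT₁) = 299×52.6/(8.314×600) = 3.15 mol.
Step 1 — Isothermal: T stays 600 K; PV = const ⇒ V₂ = 19.7 L, P₂ = 797 kPa.
ΔU = 0 (ideal gas, T constant).
W = nRT ln(V₂/V₁) = 3.15×8.314×600×ln(0.375) = -15400 J.
Q = ΔU + W = -15400 J.
State after step 1: P = 797 kPa, V = 19.7 L, T = 600 K.
Step 2 — Adiabatic: T₂/T₁ = (P₂/P₁)^((γ−1)/γ) ⇒ T₂ = 600×(4.28)^0.187 = 787 K; V₂ = 6.05 L.
ΔU = nCvΔT = 3.15×36.1×(787−600) = 21400 J.
Q = 0 for an adiabatic process, so W = −ΔU = -21400 J.
Net over both steps: W = -36800 J, Q = -15400 J, ΔU = 21400 J.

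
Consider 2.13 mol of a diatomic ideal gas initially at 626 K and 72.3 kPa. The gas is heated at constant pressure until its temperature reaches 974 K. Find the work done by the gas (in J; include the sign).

6160 J

V₁ = nRT₁/P₁ = 2.13×8.314×626/72.3 = 153 L.
Isobaric: P stays 72.3 kPa; V/T = const ⇒ T₂ = 974 K, V₂ = 239 L.
W = PΔV = 72.3×(239−153) kPa·L = 6160 J.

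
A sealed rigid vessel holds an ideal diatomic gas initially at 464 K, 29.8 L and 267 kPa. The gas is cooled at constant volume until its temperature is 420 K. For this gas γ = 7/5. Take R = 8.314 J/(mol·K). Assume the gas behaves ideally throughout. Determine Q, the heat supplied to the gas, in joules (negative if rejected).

n = P₁V₁/(RT₁) = 267×29.8/(8.314×464) = 2.06 mol.
Isochoric: V stays 29.8 L; P/T = const ⇒ T₂ = 420 K, P₂ = 242 kPa.
W = 0 (no volume change).
ΔU = nCvΔT = 2.06×20.8×(420−464) = -1890 J.
Q = ΔU = -1890 J.

-1890 J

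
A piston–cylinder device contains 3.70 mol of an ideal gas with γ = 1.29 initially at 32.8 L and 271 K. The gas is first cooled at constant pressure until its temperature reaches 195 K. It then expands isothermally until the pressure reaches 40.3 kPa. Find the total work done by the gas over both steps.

8710 J

P₁ = nRT₁/V₁ = 3.70×8.314×271/32.8 = 254 kPa.
Step 1 — Isobaric: P stays 254 kPa; V/T = const ⇒ T₂ = 195 K, V₂ = 23.6 L.
W = PΔV = 254×(23.6−32.8) kPa·L = -2340 J.
ΔU = nCvΔT = 3.70×28.7×(195−271) = -8060 J.
Q = ΔU + W = nCpΔT = -10400 J.
State after step 1: P = 254 kPa, V = 23.6 L, T = 195 K.
Step 2 — Isothermal: T stays 195 K; PV = const ⇒ V₂ = 149 L, P₂ = 40.3 kPa.
ΔU = 0 (ideal gas, T constant).
W = nRT ln(V₂/V₁) = 3.70×8.314×195×ln(6.31) = 11000 J.
Q = ΔU + W = 11000 J.
Net over both steps: W = 8710 J, Q = 647 J, ΔU = -8060 J.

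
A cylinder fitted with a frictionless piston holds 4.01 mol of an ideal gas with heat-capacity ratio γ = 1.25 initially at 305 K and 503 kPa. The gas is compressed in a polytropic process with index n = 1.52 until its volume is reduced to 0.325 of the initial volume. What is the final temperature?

547 K

V₁ = nRT₁/P₁ = 4.01×8.314×305/503 = 20.2 L.
Polytropic n=1.52: T₂ = T₁(V₁/V₂)^(n−1) = 305×(3.08)^0.52 = 547 K; P₂ = P₁(V₁/V₂)^n = 2780 kPa.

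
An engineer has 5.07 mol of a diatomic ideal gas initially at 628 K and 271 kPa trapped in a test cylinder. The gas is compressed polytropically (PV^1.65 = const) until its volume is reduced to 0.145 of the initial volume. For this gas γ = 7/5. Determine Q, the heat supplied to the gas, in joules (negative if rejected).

63800 J

V₁ = nRT₁/P₁ = 5.07×8.314×628/271 = 97.7 L.
Polytropic n=1.65: T₂ = T₁(V₁/V₂)^(n−1) = 628×(6.90)^0.65 = 2200 K; P₂ = P₁(V₁/V₂)^n = 6560 kPa.
W = (P₁V₁−P₂V₂)/(n−1) = (271×97.7−6560×14.2)/0.65 = -102000 J.
ΔU = nCvΔT = 5.07×20.8×(2200−628) = 166000 J.
Q = ΔU + W = 63800 J.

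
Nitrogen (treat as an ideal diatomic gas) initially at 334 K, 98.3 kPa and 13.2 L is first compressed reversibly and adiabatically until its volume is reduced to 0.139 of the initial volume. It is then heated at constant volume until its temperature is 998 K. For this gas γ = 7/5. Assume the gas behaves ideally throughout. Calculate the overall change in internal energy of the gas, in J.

6450 J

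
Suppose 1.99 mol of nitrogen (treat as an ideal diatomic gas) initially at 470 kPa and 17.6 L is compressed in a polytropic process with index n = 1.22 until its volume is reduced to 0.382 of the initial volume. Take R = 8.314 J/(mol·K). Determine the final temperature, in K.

T₁ = P₁V₁/(nR) = 470×17.6/(1.99×8.314) = 500 K.
Polytropic n=1.22: T₂ = T₁(V₁/V₂)^(n−1) = 500×(2.62)^0.22 = 618 K; P₂ = P₁(V₁/V₂)^n = 1520 kPa.

618 K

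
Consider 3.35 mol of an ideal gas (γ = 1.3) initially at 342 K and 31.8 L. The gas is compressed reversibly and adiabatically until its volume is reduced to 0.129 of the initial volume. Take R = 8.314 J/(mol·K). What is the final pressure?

P₁ = nRT₁/V₁ = 3.35×8.314×342/31.8 = 300 kPa.
Adiabatic: TV^(γ−1) = const ⇒ T₂ = 342×(7.75)^0.300 = 632 K; PV^γ = const ⇒ P₂ = 4290 kPa.

4290 kPa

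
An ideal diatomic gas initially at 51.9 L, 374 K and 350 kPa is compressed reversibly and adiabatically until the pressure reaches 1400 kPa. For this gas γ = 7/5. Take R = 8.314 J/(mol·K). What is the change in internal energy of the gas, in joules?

n = P₁V₁/(RT₁) = 350×51.9/(8.314×374) = 5.84 mol.
Adiabatic: T₂/T₁ = (P₂/P₁)^((γ−1)/γ) ⇒ T₂ = 374×(4.00)^0.286 = 556 K; V₂ = 19.3 L.
For an ideal gas ΔU = nCvΔT with Cv = (5/2)R = 20.8 J/(mol·K).
ΔU = 5.84×20.8×(556−374) = 22100 J.

22100 J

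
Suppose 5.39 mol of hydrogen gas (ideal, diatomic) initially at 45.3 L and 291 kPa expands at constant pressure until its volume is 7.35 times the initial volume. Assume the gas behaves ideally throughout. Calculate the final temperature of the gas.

2160 K

T₁ = P₁V₁/(nR) = 291×45.3/(5.39×8.314) = 294 K.
Isobaric: P stays 291 kPa; V/T = const ⇒ T₂ = 2160 K, V₂ = 333 L.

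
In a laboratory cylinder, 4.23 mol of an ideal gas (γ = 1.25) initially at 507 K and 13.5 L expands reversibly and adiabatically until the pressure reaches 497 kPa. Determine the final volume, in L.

P₁ = nRT₁/V₁ = 4.23×8.314×507/13.5 = 1320 kPa.
Adiabatic: T₂/T₁ = (P₂/P₁)^((γ−1)/γ) ⇒ T₂ = 507×(0.376)^0.200 = 417 K; V₂ = 29.5 L.

29.5 L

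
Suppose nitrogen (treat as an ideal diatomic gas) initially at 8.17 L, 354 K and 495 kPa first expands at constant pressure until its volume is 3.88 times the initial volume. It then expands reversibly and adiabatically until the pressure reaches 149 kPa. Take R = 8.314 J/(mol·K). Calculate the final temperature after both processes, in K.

975 K

n = P₁V₁/(RT₁) = 495×8.17/(8.314×354) = 1.37 mol.
Step 1 — Isobaric: P stays 495 kPa; V/T = const ⇒ T₂ = 1370 K, V₂ = 31.7 L.
W = PΔV = 495×(31.7−8.17) kPa·L = 11600 J.
ΔU = nCvΔT = 1.37×20.8×(1370−354) = 29100 J.
Q = ΔU + W = nCpΔT = 40800 J.
State after step 1: P = 495 kPa, V = 31.7 L, T = 1370 K.
Step 2 — Adiabatic: T₂/T₁ = (P₂/P₁)^((γ−1)/γ) ⇒ T₂ = 1370×(0.301)^0.286 = 975 K; V₂ = 74.7 L.
ΔU = nCvΔT = 1.37×20.8×(975−1370) = -11400 J.
Q = 0 for an adiabatic process, so W = −ΔU = 11400 J.
Net over both steps: W = 23000 J, Q = 40800 J, ΔU = 17700 J.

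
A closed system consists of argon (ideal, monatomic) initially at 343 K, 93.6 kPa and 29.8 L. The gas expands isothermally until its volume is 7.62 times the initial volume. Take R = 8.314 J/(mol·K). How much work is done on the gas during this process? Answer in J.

n = P₁V₁/(RT₁) = 93.6×29.8/(8.314×343) = 0.978 mol.
Isothermal: T stays 343 K; PV = const ⇒ V₂ = 227 L, P₂ = 12.3 kPa.
W = nRT ln(V₂/V₁) = 0.978×8.314×343×ln(7.62) = 5660 J.
Work done on the gas = −W_by = -5660 J.

-5660 J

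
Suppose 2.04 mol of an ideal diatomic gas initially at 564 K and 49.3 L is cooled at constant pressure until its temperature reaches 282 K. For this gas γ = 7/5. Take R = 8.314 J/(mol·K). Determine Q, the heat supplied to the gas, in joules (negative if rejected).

P₁ = nRT₁/V₁ = 2.04×8.314×564/49.3 = 194 kPa.
Isobaric: P stays 194 kPa; V/T = const ⇒ T₂ = 282 K, V₂ = 24.6 L.
W = PΔV = 194×(24.6−49.3) kPa·L = -4780 J.
ΔU = nCvΔT = 2.04×20.8×(282−564) = -12000 J.
Q = ΔU + W = nCpΔT = -16700 J.

-16700 J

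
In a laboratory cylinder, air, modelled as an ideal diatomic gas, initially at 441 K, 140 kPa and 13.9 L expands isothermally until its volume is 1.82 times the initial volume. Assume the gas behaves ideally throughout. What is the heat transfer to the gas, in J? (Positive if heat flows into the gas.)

1170 J

n = P₁V₁/(RT₁) = 140×13.9/(8.314×441) = 0.531 mol.
Isothermal: T stays 441 K; PV = const ⇒ V₂ = 25.3 L, P₂ = 76.9 kPa.
ΔU = 0 (ideal gas, T constant).
W = nRT ln(V₂/V₁) = 0.531×8.314×441×ln(1.82) = 1170 J.
Q = ΔU + W = 1170 J.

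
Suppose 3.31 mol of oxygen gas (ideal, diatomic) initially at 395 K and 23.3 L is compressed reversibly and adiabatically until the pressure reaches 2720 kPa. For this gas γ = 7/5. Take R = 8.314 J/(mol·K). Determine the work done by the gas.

-17800 J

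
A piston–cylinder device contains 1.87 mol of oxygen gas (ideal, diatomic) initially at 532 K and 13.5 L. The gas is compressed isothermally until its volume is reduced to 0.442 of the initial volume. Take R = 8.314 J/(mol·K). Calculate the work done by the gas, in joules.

P₁ = nRT₁/V₁ = 1.87×8.314×532/13.5 = 613 kPa.
Isothermal: T stays 532 K; PV = const ⇒ V₂ = 5.97 L, P₂ = 1390 kPa.
W = nRT ln(V₂/V₁) = 1.87×8.314×532×ln(0.442) = -6750 J.

-6750 J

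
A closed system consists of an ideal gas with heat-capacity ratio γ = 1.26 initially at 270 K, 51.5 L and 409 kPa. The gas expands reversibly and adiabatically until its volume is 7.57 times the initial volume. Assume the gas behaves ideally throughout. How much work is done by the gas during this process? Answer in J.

33200 J

n = P₁V₁/(RT₁) = 409×51.5/(8.314×270) = 9.38 mol.
Adiabatic: TV^(γ−1) = const ⇒ T₂ = 270×(0.132)^0.260 = 160 K; PV^γ = const ⇒ P₂ = 31.9 kPa.
ΔU = nCvΔT = 9.38×32.0×(160−270) = -33200 J.
Q = 0 for an adiabatic process, so W = −ΔU = 33200 J.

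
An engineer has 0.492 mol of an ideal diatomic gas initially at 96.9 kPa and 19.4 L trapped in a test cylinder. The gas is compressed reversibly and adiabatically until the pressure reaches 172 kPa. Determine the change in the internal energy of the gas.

T₁ = P₁V₁/(nR) = 96.9×19.4/(0.492×8.314) = 460 K.
Adiabatic: T₂/T₁ = (P₂/P₁)^((γ−1)/γ) ⇒ T₂ = 460×(1.78)^0.286 = 541 K; V₂ = 12.9 L.
For an ideal gas ΔU = nCvΔT with Cv = (5/2)R = 20.8 J/(mol·K).
ΔU = 0.492×20.8×(541−460) = 837 J.

837 J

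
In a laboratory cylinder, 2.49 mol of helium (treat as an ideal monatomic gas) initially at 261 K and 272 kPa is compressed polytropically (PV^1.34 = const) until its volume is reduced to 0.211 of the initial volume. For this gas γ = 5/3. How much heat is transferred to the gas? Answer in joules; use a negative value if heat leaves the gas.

V₁ = nRT₁/P₁ = 2.49×8.314×261/272 = 19.9 L.
Polytropic n=1.34: T₂ = T₁(V₁/V₂)^(n−1) = 261×(4.74)^0.34 = 443 K; P₂ = P₁(V₁/V₂)^n = 2190 kPa.
W = (P₁V₁−P₂V₂)/(n−1) = (272×19.9−2190×4.19)/0.34 = -11100 J.
ΔU = nCvΔT = 2.49×12.5×(443−261) = 5650 J.
Q = ΔU + W = -5430 J.

-5430 J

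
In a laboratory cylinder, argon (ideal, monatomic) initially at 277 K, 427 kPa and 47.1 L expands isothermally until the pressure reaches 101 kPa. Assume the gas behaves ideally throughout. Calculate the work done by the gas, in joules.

29000 J

n = P₁V₁/(RT₁) = 427×47.1/(8.314×277) = 8.73 mol.
Isothermal: T stays 277 K; PV = const ⇒ V₂ = 199 L, P₂ = 101 kPa.
W = nRT ln(V₂/V₁) = 8.73×8.314×277×ln(4.23) = 29000 J.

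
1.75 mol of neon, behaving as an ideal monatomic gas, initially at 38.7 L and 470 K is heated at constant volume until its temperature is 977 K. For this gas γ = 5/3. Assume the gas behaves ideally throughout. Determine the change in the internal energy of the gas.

11100 J

P₁ = nRT₁/V₁ = 1.75×8.314×470/38.7 = 177 kPa.
Isochoric: V stays 38.7 L; P/T = const ⇒ T₂ = 977 K, P₂ = 367 kPa.
For an ideal gas ΔU = nCvΔT with Cv = (3/2)R = 12.5 J/(mol·K).
ΔU = 1.75×12.5×(977−470) = 11100 J.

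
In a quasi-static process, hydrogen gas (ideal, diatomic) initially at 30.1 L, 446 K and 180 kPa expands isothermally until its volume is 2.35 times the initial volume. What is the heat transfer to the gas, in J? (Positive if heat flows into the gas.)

n = P₁V₁/(RT₁) = 180×30.1/(8.314×446) = 1.46 mol.
Isothermal: T stays 446 K; PV = const ⇒ V₂ = 70.7 L, P₂ = 76.6 kPa.
ΔU = 0 (ideal gas, T constant).
W = nRT ln(V₂/V₁) = 1.46×8.314×446×ln(2.35) = 4630 J.
Q = ΔU + W = 4630 J.

4630 J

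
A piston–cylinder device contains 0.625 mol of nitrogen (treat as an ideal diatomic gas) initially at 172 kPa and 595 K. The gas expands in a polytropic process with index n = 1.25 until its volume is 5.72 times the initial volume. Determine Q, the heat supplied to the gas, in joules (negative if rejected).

1640 J

V₁ = nRT₁/P₁ = 0.625×8.314×595/172 = 18.0 L.
Polytropic n=1.25: T₂ = T₁(V₁/V₂)^(n−1) = 595×(0.175)^0.25 = 385 K; P₂ = P₁(V₁/V₂)^n = 19.4 kPa.
W = (P₁V₁−P₂V₂)/(n−1) = (172×18.0−19.4×103)/0.25 = 4370 J.
ΔU = nCvΔT = 0.625×20.8×(385−595) = -2730 J.
Q = ΔU + W = 1640 J.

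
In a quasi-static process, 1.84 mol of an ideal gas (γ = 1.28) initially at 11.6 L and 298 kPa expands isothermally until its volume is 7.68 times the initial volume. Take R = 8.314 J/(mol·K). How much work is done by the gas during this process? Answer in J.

7050 J

T₁ = P₁V₁/(nR) = 298×11.6/(1.84×8.314) = 226 K.
Isothermal: T stays 226 K; PV = const ⇒ V₂ = 89.1 L, P₂ = 38.8 kPa.
W = nRT ln(V₂/V₁) = 1.84×8.314×226×ln(7.68) = 7050 J.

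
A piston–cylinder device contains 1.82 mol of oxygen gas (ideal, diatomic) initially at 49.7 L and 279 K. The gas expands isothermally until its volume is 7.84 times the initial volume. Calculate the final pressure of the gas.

10.8 kPa

P₁ = nRT₁/V₁ = 1.82×8.314×279/49.7 = 84.9 kPa.
Isothermal: T stays 279 K; PV = const ⇒ V₂ = 390 L, P₂ = 10.8 kPa.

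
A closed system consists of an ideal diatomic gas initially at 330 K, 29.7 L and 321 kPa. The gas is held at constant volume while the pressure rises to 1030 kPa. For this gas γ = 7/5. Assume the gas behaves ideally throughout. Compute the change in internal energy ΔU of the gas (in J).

n = P₁V₁/(RT₁) = 321×29.7/(8.314×330) = 3.47 mol.
Isochoric: V stays 29.7 L; P/T = const ⇒ T₂ = 1060 K, P₂ = 1030 kPa.
For an ideal gas ΔU = nCvΔT with Cv = (5/2)R = 20.8 J/(mol·K).
ΔU = 3.47×20.8×(1060−330) = 52600 J.

52600 J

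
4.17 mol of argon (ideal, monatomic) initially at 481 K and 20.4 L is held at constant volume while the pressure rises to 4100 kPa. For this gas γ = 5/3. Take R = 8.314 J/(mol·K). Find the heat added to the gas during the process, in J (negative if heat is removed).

P₁ = nRT₁/V₁ = 4.17×8.314×481/20.4 = 817 kPa.
Isochoric: V stays 20.4 L; P/T = const ⇒ T₂ = 2410 K, P₂ = 4100 kPa.
W = 0 (no volume change).
ΔU = nCvΔT = 4.17×12.5×(2410−481) = 100000 J.
Q = ΔU = 100000 J.

100000 J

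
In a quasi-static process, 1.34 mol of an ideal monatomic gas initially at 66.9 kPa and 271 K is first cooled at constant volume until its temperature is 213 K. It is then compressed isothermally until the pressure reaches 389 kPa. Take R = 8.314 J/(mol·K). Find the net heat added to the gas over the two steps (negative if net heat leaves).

V₁ = nRT₁/P₁ = 1.34×8.314×271/66.9 = 45.1 L.
Step 1 — Isochoric: V stays 45.1 L; P/T = const ⇒ T₂ = 213 K, P₂ = 52.6 kPa.
W = 0 (no volume change).
ΔU = nCvΔT = 1.34×12.5×(213−271) = -969 J.
Q = ΔU = -969 J.
State after step 1: P = 52.6 kPa, V = 45.1 L, T = 213 K.
Step 2 — Isothermal: T stays 213 K; PV = const ⇒ V₂ = 6.10 L, P₂ = 389 kPa.
ΔU = 0 (ideal gas, T constant).
W = nRT ln(V₂/V₁) = 1.34×8.314×213×ln(0.135) = -4750 J.
Q = ΔU + W = -4750 J.
Net over both steps: W = -4750 J, Q = -5720 J, ΔU = -969 J.

-5720 J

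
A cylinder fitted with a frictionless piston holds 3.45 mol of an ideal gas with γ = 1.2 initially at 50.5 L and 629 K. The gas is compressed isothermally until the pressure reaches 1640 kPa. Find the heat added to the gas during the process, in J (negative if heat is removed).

-27500 J

P₁ = nRT₁/V₁ = 3.45×8.314×629/50.5 = 357 kPa.
Isothermal: T stays 629 K; PV = const ⇒ V₂ = 11.0 L, P₂ = 1640 kPa.
ΔU = 0 (ideal gas, T constant).
W = nRT ln(V₂/V₁) = 3.45×8.314×629×ln(0.218) = -27500 J.
Q = ΔU + W = -27500 J.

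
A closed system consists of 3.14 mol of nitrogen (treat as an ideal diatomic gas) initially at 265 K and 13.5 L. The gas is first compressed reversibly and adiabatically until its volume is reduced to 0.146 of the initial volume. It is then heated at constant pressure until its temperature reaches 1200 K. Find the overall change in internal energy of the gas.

61000 J

P₁ = nRT₁/V₁ = 3.14×8.314×265/13.5 = 512 kPa.
Step 1 — Adiabatic: TV^(γ−1) = const ⇒ T₂ = 265×(6.85)^0.400 = 572 K; PV^γ = const ⇒ P₂ = 7580 kPa.
ΔU = nCvΔT = 3.14×20.8×(572−265) = 20000 J.
Q = 0 for an adiabatic process, so W = −ΔU = -20000 J.
State after step 1: P = 7580 kPa, V = 1.97 L, T = 572 K.
Step 2 — Isobaric: P stays 7580 kPa; V/T = const ⇒ T₂ = 1200 K, V₂ = 4.13 L.
W = PΔV = 7580×(4.13−1.97) kPa·L = 16400 J.
ΔU = nCvΔT = 3.14×20.8×(1200−572) = 41000 J.
Q = ΔU + W = nCpΔT = 57400 J.
Net over both steps: W = -3650 J, Q = 57400 J, ΔU = 61000 J.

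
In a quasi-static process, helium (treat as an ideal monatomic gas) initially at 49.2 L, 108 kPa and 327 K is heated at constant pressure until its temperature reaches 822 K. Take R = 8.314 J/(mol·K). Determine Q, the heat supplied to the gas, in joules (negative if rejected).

n = P₁V₁/(RT₁) = 108×49.2/(8.314×327) = 1.95 mol.
Isobaric: P stays 108 kPa; V/T = const ⇒ T₂ = 822 K, V₂ = 124 L.
W = PΔV = 108×(124−49.2) kPa·L = 8040 J.
ΔU = nCvΔT = 1.95×12.5×(822−327) = 12100 J.
Q = ΔU + W = nCpΔT = 20100 J.

20100 J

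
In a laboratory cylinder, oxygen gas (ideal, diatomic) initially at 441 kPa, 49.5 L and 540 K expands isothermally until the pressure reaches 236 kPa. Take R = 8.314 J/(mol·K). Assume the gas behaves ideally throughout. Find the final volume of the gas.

Isothermal: T stays 540 K; PV = const ⇒ V₂ = 92.5 L, P₂ = 236 kPa.

92.5 L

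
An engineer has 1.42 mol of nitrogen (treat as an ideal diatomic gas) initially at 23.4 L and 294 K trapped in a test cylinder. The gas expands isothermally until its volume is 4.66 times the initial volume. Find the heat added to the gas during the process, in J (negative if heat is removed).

5340 J

P₁ = nRT₁/V₁ = 1.42×8.314×294/23.4 = 148 kPa.
Isothermal: T stays 294 K; PV = const ⇒ V₂ = 109 L, P₂ = 31.8 kPa.
ΔU = 0 (ideal gas, T constant).
W = nRT ln(V₂/V₁) = 1.42×8.314×294×ln(4.66) = 5340 J.
Q = ΔU + W = 5340 J.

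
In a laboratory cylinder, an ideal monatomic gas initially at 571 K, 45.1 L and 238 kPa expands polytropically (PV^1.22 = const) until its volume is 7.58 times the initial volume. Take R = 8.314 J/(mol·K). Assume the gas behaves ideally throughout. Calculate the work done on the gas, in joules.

n = P₁V₁/(RT₁) = 238×45.1/(8.314×571) = 2.26 mol.
Polytropic n=1.22: T₂ = T₁(V₁/V₂)^(n−1) = 571×(0.132)^0.22 = 366 K; P₂ = P₁(V₁/V₂)^n = 20.1 kPa.
W = (P₁V₁−P₂V₂)/(n−1) = (238×45.1−20.1×342)/0.22 = 17500 J.
Work done on the gas = −W_by = -17500 J.

-17500 J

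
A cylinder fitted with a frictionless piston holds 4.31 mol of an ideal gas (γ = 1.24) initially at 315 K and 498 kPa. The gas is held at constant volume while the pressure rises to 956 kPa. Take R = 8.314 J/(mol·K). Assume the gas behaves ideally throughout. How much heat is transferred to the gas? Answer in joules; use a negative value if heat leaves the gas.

43300 J

V₁ = nRT₁/P₁ = 4.31×8.314×315/498 = 22.7 L.
Isochoric: V stays 22.7 L; P/T = const ⇒ T₂ = 605 K, P₂ = 956 kPa.
W = 0 (no volume change).
ΔU = nCvΔT = 4.31×34.6×(605−315) = 43300 J.
Q = ΔU = 43300 J.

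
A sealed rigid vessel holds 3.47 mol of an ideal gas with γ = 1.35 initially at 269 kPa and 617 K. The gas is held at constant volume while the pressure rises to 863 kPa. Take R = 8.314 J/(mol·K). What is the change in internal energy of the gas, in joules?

V₁ = nRT₁/P₁ = 3.47×8.314×617/269 = 66.2 L.
Isochoric: V stays 66.2 L; P/T = const ⇒ T₂ = 1980 K, P₂ = 863 kPa.
For an ideal gas ΔU = nCvΔT with Cv = R/(γ−1) = 23.8 J/(mol·K).
ΔU = 3.47×23.8×(1980−617) = 112000 J.

112000 J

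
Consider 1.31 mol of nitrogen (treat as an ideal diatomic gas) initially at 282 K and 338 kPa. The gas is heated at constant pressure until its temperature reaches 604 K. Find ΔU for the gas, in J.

8770 J

V₁ = nRT₁/P₁ = 1.31×8.314×282/338 = 9.09 L.
Isobaric: P stays 338 kPa; V/T = const ⇒ T₂ = 604 K, V₂ = 19.5 L.
For an ideal gas ΔU = nCvΔT with Cv = (5/2)R = 20.8 J/(mol·K).
ΔU = 1.31×20.8×(604−282) = 8770 J.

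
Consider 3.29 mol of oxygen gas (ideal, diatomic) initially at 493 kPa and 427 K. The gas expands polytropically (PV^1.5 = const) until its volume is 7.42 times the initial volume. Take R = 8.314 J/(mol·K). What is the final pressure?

24.4 kPa

V₁ = nRT₁/P₁ = 3.29×8.314×427/493 = 23.7 L.
Polytropic n=1.5: T₂ = T₁(V₁/V₂)^(n−1) = 427×(0.135)^0.50 = 157 K; P₂ = P₁(V₁/V₂)^n = 24.4 kPa.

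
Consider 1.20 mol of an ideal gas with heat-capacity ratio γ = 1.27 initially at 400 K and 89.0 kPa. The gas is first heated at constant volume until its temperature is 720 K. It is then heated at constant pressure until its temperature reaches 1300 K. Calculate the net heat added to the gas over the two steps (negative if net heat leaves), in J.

V₁ = nRT₁/P₁ = 1.20×8.314×400/89.0 = 44.8 L.
Step 1 — Isochoric: V stays 44.8 L; P/T = const ⇒ T₂ = 720 K, P₂ = 160 kPa.
W = 0 (no volume change).
ΔU = nCvΔT = 1.20×30.8×(720−400) = 11800 J.
Q = ΔU = 11800 J.
State after step 1: P = 160 kPa, V = 44.8 L, T = 720 K.
Step 2 — Isobaric: P stays 160 kPa; V/T = const ⇒ T₂ = 1300 K, V₂ = 81.0 L.
W = PΔV = 160×(81.0−44.8) kPa·L = 5790 J.
ΔU = nCvΔT = 1.20×30.8×(1300−720) = 21400 J.
Q = ΔU + W = nCpΔT = 27200 J.
Net over both steps: W = 5790 J, Q = 39000 J, ΔU = 33300 J.

39000 J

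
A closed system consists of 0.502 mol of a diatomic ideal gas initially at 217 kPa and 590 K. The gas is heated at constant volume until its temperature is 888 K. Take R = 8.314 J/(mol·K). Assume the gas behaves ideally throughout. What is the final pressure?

V₁ = nRT₁/P₁ = 0.502×8.314×590/217 = 11.3 L.
Isochoric: V stays 11.3 L; P/T = const ⇒ T₂ = 888 K, P₂ = 327 kPa.

327 kPa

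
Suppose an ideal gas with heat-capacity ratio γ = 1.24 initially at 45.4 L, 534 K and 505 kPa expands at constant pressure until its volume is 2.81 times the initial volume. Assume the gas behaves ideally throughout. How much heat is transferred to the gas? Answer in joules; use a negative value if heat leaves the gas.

214000 J

n = P₁V₁/(RT₁) = 505×45.4/(8.314×534) = 5.16 mol.
Isobaric: P stays 505 kPa; V/T = const ⇒ T₂ = 1500 K, V₂ = 128 L.
W = PΔV = 505×(128−45.4) kPa·L = 41500 J.
ΔU = nCvΔT = 5.16×34.6×(1500−534) = 173000 J.
Q = ΔU + W = nCpΔT = 214000 J.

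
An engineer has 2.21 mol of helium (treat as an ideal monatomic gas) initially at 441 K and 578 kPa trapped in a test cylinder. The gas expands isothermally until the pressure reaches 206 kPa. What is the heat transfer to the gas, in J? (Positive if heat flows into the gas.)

8360 J

V₁ = nRT₁/P₁ = 2.21×8.314×441/578 = 14.0 L.
Isothermal: T stays 441 K; PV = const ⇒ V₂ = 39.3 L, P₂ = 206 kPa.
ΔU = 0 (ideal gas, T constant).
W = nRT ln(V₂/V₁) = 2.21×8.314×441×ln(2.81) = 8360 J.
Q = ΔU + W = 8360 J.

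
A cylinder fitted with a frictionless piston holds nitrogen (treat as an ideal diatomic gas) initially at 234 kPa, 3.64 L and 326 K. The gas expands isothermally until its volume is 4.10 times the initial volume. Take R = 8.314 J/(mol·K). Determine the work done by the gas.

1200 J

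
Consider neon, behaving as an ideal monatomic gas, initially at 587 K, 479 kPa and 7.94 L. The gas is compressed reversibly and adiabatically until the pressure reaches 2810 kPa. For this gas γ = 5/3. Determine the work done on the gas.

n = P₁V₁/(RT₁) = 479×7.94/(8.314×587) = 0.779 mol.
Adiabatic: T₂/T₁ = (P₂/P₁)^((γ−1)/γ) ⇒ T₂ = 587×(5.87)^0.400 = 1190 K; V₂ = 2.75 L.
ΔU = nCvΔT = 0.779×12.5×(1190−587) = 5870 J.
Q = 0 for an adiabatic process, so W = −ΔU = -5870 J.
Work done on the gas = −W_by = 5870 J.

5870 J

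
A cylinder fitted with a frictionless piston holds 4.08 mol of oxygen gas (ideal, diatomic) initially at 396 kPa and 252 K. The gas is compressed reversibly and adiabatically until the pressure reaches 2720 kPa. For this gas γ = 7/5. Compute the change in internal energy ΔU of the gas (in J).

V₁ = nRT₁/P₁ = 4.08×8.314×252/396 = 21.6 L.
Adiabatic: T₂/T₁ = (P₂/P₁)^((γ−1)/γ) ⇒ T₂ = 252×(6.87)^0.286 = 437 K; V₂ = 5.45 L.
For an ideal gas ΔU = nCvΔT with Cv = (5/2)R = 20.8 J/(mol·K).
ΔU = 4.08×20.8×(437−252) = 15700 J.

15700 J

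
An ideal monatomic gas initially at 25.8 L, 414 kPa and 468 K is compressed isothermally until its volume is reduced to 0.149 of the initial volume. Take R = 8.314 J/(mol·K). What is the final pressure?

2780 kPa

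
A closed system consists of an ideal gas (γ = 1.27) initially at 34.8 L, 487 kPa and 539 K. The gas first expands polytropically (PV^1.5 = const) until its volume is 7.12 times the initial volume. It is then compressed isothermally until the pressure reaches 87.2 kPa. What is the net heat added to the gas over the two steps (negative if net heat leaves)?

-25800 J

n = P₁V₁/(RT₁) = 487×34.8/(8.314×539) = 3.78 mol.
Step 1 — Polytropic n=1.5: T₂ = T₁(V₁/V₂)^(n−1) = 539×(0.140)^0.50 = 202 K; P₂ = P₁(V₁/V₂)^n = 25.6 kPa.
W = (P₁V₁−P₂V₂)/(n−1) = (487×34.8−25.6×248)/0.50 = 21200 J.
ΔU = nCvΔT = 3.78×30.8×(202−539) = -39200 J.
Q = ΔU + W = -18100 J.
State after step 1: P = 25.6 kPa, V = 248 L, T = 202 K.
Step 2 — Isothermal: T stays 202 K; PV = const ⇒ V₂ = 72.8 L, P₂ = 87.2 kPa.
ΔU = 0 (ideal gas, T constant).
W = nRT ln(V₂/V₁) = 3.78×8.314×202×ln(0.294) = -7780 J.
Q = ΔU + W = -7780 J.
Net over both steps: W = 13400 J, Q = -25800 J, ΔU = -39200 J.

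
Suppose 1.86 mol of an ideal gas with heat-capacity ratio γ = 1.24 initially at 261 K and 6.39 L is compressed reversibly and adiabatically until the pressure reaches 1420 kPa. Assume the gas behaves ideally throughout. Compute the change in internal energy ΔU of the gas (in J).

2850 J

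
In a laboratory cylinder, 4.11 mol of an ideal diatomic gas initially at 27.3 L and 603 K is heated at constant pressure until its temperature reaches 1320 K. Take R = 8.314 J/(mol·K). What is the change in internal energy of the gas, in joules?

61300 J

P₁ = nRT₁/V₁ = 4.11×8.314×603/27.3 = 755 kPa.
Isobaric: P stays 755 kPa; V/T = const ⇒ T₂ = 1320 K, V₂ = 59.8 L.
For an ideal gas ΔU = nCvΔT with Cv = (5/2)R = 20.8 J/(mol·K).
ΔU = 4.11×20.8×(1320−603) = 61300 J.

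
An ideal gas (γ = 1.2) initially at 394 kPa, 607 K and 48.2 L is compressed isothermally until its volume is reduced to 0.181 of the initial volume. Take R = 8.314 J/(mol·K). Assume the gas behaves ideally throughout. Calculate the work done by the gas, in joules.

-32500 J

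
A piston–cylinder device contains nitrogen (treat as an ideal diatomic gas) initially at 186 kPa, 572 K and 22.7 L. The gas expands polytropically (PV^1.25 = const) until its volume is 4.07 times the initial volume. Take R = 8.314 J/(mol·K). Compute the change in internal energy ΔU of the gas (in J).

-3120 J

n = P₁V₁/(RT₁) = 186×22.7/(8.314×572) = 0.888 mol.
Polytropic n=1.25: T₂ = T₁(V₁/V₂)^(n−1) = 572×(0.246)^0.25 = 403 K; P₂ = P₁(V₁/V₂)^n = 32.2 kPa.
For an ideal gas ΔU = nCvΔT with Cv = (5/2)R = 20.8 J/(mol·K).
ΔU = 0.888×20.8×(403−572) = -3120 J.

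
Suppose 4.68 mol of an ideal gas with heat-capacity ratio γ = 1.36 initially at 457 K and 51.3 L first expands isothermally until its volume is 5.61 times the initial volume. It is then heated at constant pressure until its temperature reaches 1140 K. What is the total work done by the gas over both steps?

P₁ = nRT₁/V₁ = 4.68×8.314×457/51.3 = 347 kPa.
Step 1 — Isothermal: T stays 457 K; PV = const ⇒ V₂ = 288 L, P₂ = 61.8 kPa.
ΔU = 0 (ideal gas, T constant).
W = nRT ln(V₂/V₁) = 4.68×8.314×457×ln(5.61) = 30700 J.
Q = ΔU + W = 30700 J.
State after step 1: P = 61.8 kPa, V = 288 L, T = 457 K.
Step 2 — Isobaric: P stays 61.8 kPa; V/T = const ⇒ T₂ = 1140 K, V₂ = 718 L.
W = PΔV = 61.8×(718−288) kPa·L = 26600 J.
ΔU = nCvΔT = 4.68×23.1×(1140−457) = 73800 J.
Q = ΔU + W = nCpΔT = 100000 J.
Net over both steps: W = 57200 J, Q = 131000 J, ΔU = 73800 J.

57200 J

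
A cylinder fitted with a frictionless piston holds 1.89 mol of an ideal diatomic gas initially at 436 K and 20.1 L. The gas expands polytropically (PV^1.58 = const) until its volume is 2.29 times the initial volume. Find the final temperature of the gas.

270 K

P₁ = nRT₁/V₁ = 1.89×8.314×436/20.1 = 341 kPa.
Polytropic n=1.58: T₂ = T₁(V₁/V₂)^(n−1) = 436×(0.437)^0.58 = 270 K; P₂ = P₁(V₁/V₂)^n = 92.0 kPa.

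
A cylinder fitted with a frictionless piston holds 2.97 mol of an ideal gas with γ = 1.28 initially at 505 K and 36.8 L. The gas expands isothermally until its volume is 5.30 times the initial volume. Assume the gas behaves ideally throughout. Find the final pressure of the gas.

63.9 kPa

P₁ = nRT₁/V₁ = 2.97×8.314×505/36.8 = 339 kPa.
Isothermal: T stays 505 K; PV = const ⇒ V₂ = 195 L, P₂ = 63.9 kPa.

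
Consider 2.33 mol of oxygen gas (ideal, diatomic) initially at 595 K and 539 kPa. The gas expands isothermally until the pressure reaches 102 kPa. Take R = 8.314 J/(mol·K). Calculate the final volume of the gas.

V₁ = nRT₁/P₁ = 2.33×8.314×595/539 = 21.4 L.
Isothermal: T stays 595 K; PV = const ⇒ V₂ = 113 L, P₂ = 102 kPa.

113 L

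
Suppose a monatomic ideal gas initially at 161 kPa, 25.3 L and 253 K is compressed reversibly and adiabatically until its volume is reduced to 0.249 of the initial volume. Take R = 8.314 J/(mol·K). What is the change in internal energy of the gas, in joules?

9330 J

n = P₁V₁/(RT₁) = 161×25.3/(8.314×253) = 1.94 mol.
Adiabatic: TV^(γ−1) = const ⇒ T₂ = 253×(4.02)^0.667 = 639 K; PV^γ = const ⇒ P₂ = 1630 kPa.
For an ideal gas ΔU = nCvΔT with Cv = (3/2)R = 12.5 J/(mol·K).
ΔU = 1.94×12.5×(639−253) = 9330 J.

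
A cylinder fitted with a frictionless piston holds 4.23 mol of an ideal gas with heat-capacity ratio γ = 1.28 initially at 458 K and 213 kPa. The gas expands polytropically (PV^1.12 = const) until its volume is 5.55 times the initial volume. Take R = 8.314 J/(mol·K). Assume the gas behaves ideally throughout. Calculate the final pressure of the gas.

V₁ = nRT₁/P₁ = 4.23×8.314×458/213 = 75.6 L.
Polytropic n=1.12: T₂ = T₁(V₁/V₂)^(n−1) = 458×(0.180)^0.12 = 373 K; P₂ = P₁(V₁/V₂)^n = 31.2 kPa.

31.2 kPa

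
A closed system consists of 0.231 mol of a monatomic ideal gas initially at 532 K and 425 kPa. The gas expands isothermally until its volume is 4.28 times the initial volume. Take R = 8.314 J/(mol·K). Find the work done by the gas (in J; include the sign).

1490 J

V₁ = nRT₁/P₁ = 0.231×8.314×532/425 = 2.40 L.
Isothermal: T stays 532 K; PV = const ⇒ V₂ = 10.3 L, P₂ = 99.3 kPa.
W = nRT ln(V₂/V₁) = 0.231×8.314×532×ln(4.28) = 1490 J.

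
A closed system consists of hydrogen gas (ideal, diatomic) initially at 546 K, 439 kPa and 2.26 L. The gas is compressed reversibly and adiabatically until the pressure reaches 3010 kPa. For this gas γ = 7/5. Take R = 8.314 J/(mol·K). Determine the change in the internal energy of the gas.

n = P₁V₁/(RT₁) = 439×2.26/(8.314×546) = 0.219 mol.
Adiabatic: T₂/T₁ = (P₂/P₁)^((γ−1)/γ) ⇒ T₂ = 546×(6.86)^0.286 = 946 K; V₂ = 0.571 L.
For an ideal gas ΔU = nCvΔT with Cv = (5/2)R = 20.8 J/(mol·K).
ΔU = 0.219×20.8×(946−546) = 1820 J.

1820 J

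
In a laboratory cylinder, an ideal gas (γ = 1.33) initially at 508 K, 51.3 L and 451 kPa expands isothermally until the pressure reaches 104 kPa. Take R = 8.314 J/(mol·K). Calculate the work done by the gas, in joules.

33900 J

n = P₁V₁/(RT₁) = 451×51.3/(8.314×508) = 5.48 mol.
Isothermal: T stays 508 K; PV = const ⇒ V₂ = 222 L, P₂ = 104 kPa.
W = nRT ln(V₂/V₁) = 5.48×8.314×508×ln(4.34) = 33900 J.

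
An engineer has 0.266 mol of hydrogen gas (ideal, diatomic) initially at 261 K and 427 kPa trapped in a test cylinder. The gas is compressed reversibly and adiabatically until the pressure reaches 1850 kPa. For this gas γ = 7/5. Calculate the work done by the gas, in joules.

V₁ = nRT₁/P₁ = 0.266×8.314×261/427 = 1.35 L.
Adiabatic: T₂/T₁ = (P₂/P₁)^((γ−1)/γ) ⇒ T₂ = 261×(4.33)^0.286 = 397 K; V₂ = 0.474 L.
ΔU = nCvΔT = 0.266×20.8×(397−261) = 751 J.
Q = 0 for an adiabatic process, so W = −ΔU = -751 J.

-751 J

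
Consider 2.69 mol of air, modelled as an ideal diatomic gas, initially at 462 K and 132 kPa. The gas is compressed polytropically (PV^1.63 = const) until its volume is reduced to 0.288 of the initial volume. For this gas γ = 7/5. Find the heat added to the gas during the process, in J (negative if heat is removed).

V₁ = nRT₁/P₁ = 2.69×8.314×462/132 = 78.3 L.
Polytropic n=1.63: T₂ = T₁(V₁/V₂)^(n−1) = 462×(3.47)^0.63 = 1010 K; P₂ = P₁(V₁/V₂)^n = 1000 kPa.
W = (P₁V₁−P₂V₂)/(n−1) = (132×78.3−1000×22.5)/0.63 = -19500 J.
ΔU = nCvΔT = 2.69×20.8×(1010−462) = 30800 J.
Q = ΔU + W = 11200 J.

11200 J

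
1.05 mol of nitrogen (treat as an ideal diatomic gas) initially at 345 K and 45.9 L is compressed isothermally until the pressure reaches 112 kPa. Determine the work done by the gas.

-1610 J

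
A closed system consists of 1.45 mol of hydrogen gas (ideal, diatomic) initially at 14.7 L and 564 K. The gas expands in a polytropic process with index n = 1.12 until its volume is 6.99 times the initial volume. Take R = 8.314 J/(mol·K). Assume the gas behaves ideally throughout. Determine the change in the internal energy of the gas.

P₁ = nRT₁/V₁ = 1.45×8.314×564/14.7 = 463 kPa.
Polytropic n=1.12: T₂ = T₁(V₁/V₂)^(n−1) = 564×(0.143)^0.12 = 447 K; P₂ = P₁(V₁/V₂)^n = 52.4 kPa.
For an ideal gas ΔU = nCvΔT with Cv = (5/2)R = 20.8 J/(mol·K).
ΔU = 1.45×20.8×(447−564) = -3540 J.

-3540 J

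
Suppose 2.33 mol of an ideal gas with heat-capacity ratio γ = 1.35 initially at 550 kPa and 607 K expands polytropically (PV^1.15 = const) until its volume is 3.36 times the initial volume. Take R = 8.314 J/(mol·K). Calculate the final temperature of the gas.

V₁ = nRT₁/P₁ = 2.33×8.314×607/550 = 21.4 L.
Polytropic n=1.15: T₂ = T₁(V₁/V₂)^(n−1) = 607×(0.298)^0.15 = 506 K; P₂ = P₁(V₁/V₂)^n = 136 kPa.

506 K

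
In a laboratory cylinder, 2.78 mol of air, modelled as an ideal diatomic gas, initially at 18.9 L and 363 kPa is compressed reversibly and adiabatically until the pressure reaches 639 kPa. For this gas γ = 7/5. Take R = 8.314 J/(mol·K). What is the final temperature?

349 K

T₁ = P₁V₁/(nR) = 363×18.9/(2.78×8.314) = 297 K.
Adiabatic: T₂/T₁ = (P₂/P₁)^((γ−1)/γ) ⇒ T₂ = 297×(1.76)^0.286 = 349 K; V₂ = 12.6 L.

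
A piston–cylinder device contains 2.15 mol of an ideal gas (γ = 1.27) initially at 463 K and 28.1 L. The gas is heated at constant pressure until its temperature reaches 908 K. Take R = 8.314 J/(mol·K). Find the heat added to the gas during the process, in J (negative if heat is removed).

37400 J

P₁ = nRT₁/V₁ = 2.15×8.314×463/28.1 = 295 kPa.
Isobaric: P stays 295 kPa; V/T = const ⇒ T₂ = 908 K, V₂ = 55.1 L.
W = PΔV = 295×(55.1−28.1) kPa·L = 7950 J.
ΔU = nCvΔT = 2.15×30.8×(908−463) = 29500 J.
Q = ΔU + W = nCpΔT = 37400 J.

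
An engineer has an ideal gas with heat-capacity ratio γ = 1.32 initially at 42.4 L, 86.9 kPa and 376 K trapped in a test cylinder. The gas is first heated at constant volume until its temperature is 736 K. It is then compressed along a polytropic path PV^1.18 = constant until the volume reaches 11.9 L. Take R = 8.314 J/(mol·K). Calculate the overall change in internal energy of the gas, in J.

n = P₁V₁/(RT₁) = 86.9×42.4/(8.314×376) = 1.18 mol.
Step 1 — Isochoric: V stays 42.4 L; P/T = const ⇒ T₂ = 736 K, P₂ = 170 kPa.
W = 0 (no volume change).
ΔU = nCvΔT = 1.18×26.0×(736−376) = 11000 J.
Q = ΔU = 11000 J.
State after step 1: P = 170 kPa, V = 42.4 L, T = 736 K.
Step 2 — Polytropic n=1.18: T₂ = T₁(V₁/V₂)^(n−1) = 736×(3.56)^0.18 = 925 K; P₂ = P₁(V₁/V₂)^n = 762 kPa.
W = (P₁V₁−P₂V₂)/(n−1) = (170×42.4−762×11.9)/0.18 = -10300 J.
ΔU = nCvΔT = 1.18×26.0×(925−736) = 5790 J.
Q = ΔU + W = -4500 J.
Net over both steps: W = -10300 J, Q = 6520 J, ΔU = 16800 J.

16800 J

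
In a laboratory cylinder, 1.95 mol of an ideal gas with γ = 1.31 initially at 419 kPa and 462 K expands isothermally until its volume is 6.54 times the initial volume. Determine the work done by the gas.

V₁ = nRT₁/P₁ = 1.95×8.314×462/419 = 17.9 L.
Isothermal: T stays 462 K; PV = const ⇒ V₂ = 117 L, P₂ = 64.1 kPa.
W = nRT ln(V₂/V₁) = 1.95×8.314×462×ln(6.54) = 14100 J.

14100 J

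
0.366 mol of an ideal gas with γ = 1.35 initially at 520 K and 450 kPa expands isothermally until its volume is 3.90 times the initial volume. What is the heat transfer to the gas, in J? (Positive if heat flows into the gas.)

V₁ = nRT₁/P₁ = 0.366×8.314×520/450 = 3.52 L.
Isothermal: T stays 520 K; PV = const ⇒ V₂ = 13.7 L, P₂ = 115 kPa.
ΔU = 0 (ideal gas, T constant).
W = nRT ln(V₂/V₁) = 0.366×8.314×520×ln(3.90) = 2150 J.
Q = ΔU + W = 2150 J.

2150 J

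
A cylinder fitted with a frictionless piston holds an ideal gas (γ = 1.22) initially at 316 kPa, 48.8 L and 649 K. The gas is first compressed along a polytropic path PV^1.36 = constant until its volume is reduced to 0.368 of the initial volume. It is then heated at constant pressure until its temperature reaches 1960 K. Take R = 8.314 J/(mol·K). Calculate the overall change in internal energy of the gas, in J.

142000 J

n = P₁V₁/(RT₁) = 316×48.8/(8.314×649) = 2.86 mol.
Step 1 — Polytropic n=1.36: T₂ = T₁(V₁/V₂)^(n−1) = 649×(2.72)^0.36 = 930 K; P₂ = P₁(V₁/V₂)^n = 1230 kPa.
W = (P₁V₁−P₂V₂)/(n−1) = (316×48.8−1230×18.0)/0.36 = -18600 J.
ΔU = nCvΔT = 2.86×37.8×(930−649) = 30400 J.
Q = ΔU + W = 11800 J.
State after step 1: P = 1230 kPa, V = 18.0 L, T = 930 K.
Step 2 — Isobaric: P stays 1230 kPa; V/T = const ⇒ T₂ = 1960 K, V₂ = 37.8 L.
W = PΔV = 1230×(37.8−18.0) kPa·L = 24500 J.
ΔU = nCvΔT = 2.86×37.8×(1960−930) = 111000 J.
Q = ΔU + W = nCpΔT = 136000 J.
Net over both steps: W = 5920 J, Q = 148000 J, ΔU = 142000 J.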